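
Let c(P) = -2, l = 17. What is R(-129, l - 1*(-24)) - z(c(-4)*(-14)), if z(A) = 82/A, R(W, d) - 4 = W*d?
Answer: -74031/14 ≈ -5287.9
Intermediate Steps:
R(W, d) = 4 + W*d
R(-129, l - 1*(-24)) - z(c(-4)*(-14)) = (4 - 129*(17 - 1*(-24))) - 82/((-2*(-14))) = (4 - 129*(17 + 24)) - 82/28 = (4 - 129*41) - 82/28 = (4 - 5289) - 1*41/14 = -5285 - 41/14 = -74031/14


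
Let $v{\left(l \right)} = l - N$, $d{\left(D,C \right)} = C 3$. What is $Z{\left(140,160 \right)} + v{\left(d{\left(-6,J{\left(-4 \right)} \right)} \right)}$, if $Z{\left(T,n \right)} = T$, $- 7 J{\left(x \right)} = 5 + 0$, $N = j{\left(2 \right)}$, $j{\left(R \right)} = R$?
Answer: $\frac{951}{7} \approx 135.86$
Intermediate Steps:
$N = 2$
$J{\left(x \right)} = - \frac{5}{7}$ ($J{\left(x \right)} = - \frac{5 + 0}{7} = \left(- \frac{1}{7}\right) 5 = - \frac{5}{7}$)
$d{\left(D,C \right)} = 3 C$
$v{\left(l \right)} = -2 + l$ ($v{\left(l \right)} = l - 2 = -2 + l$)
$Z{\left(140,160 \right)} + v{\left(d{\left(-6,J{\left(-4 \right)} \right)} \right)} = 140 + \left(-2 + 3 \left(- \frac{5}{7}\right)\right) = 140 - \frac{29}{7} = \frac{951}{7}$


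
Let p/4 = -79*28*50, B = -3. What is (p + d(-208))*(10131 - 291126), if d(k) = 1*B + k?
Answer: 124371477945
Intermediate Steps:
p = -442400 (p = 4*(-79*28*50) = 4*(-2212*50) = 4*(-110600) = -442400)
d(k) = -3 + k (d(k) = 1*(-3) + k = -3 + k)
(p + d(-208))*(10131 - 291126) = (-442400 + (-3 - 208))*(10131 - 291126) = (-442400 - 211)*(-280995) = -442611*(-280995) = 124371477945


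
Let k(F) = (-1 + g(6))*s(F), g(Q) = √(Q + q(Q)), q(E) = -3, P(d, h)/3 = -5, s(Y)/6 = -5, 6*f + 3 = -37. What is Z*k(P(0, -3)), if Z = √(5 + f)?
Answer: 10*I*√15*(1 - √3) ≈ -28.352*I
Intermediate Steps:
f = -20/3 (f = -½ + (⅙)*(-37) = -½ - 37/6 = -20/3 ≈ -6.6667)
s(Y) = -30 (s(Y) = 6*(-5) = -30)
P(d, h) = -15 (P(d, h) = 3*(-5) = -15)
Z = I*√15/3 (Z = √(5 - 20/3) = √(-5/3) = I*√15/3 ≈ 1.291*I)
g(Q) = √(-3 + Q) (g(Q) = √(Q - 3) = √(-3 + Q))
k(F) = 30 - 30*√3 (k(F) = (-1 + √(-3 + 6))*(-30) = (-1 + √3)*(-30) = 30 - 30*√3)
Z*k(P(0, -3)) = (I*√15/3)*(30 - 30*√3) = I*√15*(30 - 30*√3)/3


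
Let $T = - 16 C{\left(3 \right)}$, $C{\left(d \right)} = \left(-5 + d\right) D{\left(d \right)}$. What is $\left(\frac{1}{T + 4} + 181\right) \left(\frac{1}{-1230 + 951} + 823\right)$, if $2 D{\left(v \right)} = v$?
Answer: $\frac{540343852}{3627} \approx 1.4898 \cdot 10^{5}$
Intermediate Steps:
$D{\left(v \right)} = \frac{v}{2}$
$C{\left(d \right)} = \frac{d \left(-5 + d\right)}{2}$ ($C{\left(d \right)} = \left(-5 + d\right) \frac{d}{2} = \frac{d \left(-5 + d\right)}{2}$)
$T = 48$ ($T = - 16 \cdot \frac{1}{2} \cdot 3 \left(-5 + 3\right) = - 16 \cdot \frac{1}{2} \cdot 3 \left(-2\right) = \left(-16\right) \left(-3\right) = 48$)
$\left(\frac{1}{T + 4} + 181\right) \left(\frac{1}{-1230 + 951} + 823\right) = \left(\frac{1}{48 + 4} + 181\right) \left(\frac{1}{-1230 + 951} + 823\right) = \left(\frac{1}{52} + 181\right) \left(\frac{1}{-279} + 823\right) = \left(\frac{1}{52} + 181\right) \left(- \frac{1}{279} + 823\right) = \frac{9413}{52} \cdot \frac{229616}{279} = \frac{540343852}{3627}$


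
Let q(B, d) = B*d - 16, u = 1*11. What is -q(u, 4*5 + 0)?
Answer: -204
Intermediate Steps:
u = 11
q(B, d) = -16 + B*d
-q(u, 4*5 + 0) = -(-16 + 11*(4*5 + 0)) = -(-16 + 11*(20 + 0)) = -(-16 + 11*20) = -(-16 + 220) = -1*204 = -204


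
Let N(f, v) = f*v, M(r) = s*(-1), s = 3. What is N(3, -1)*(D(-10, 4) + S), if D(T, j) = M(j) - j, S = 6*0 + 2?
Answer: 15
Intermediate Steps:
M(r) = -3 (M(r) = 3*(-1) = -3)
S = 2 (S = 0 + 2 = 2)
D(T, j) = -3 - j
N(3, -1)*(D(-10, 4) + S) = (3*(-1))*((-3 - 1*4) + 2) = -3*((-3 - 4) + 2) = -3*(-7 + 2) = -3*(-5) = 15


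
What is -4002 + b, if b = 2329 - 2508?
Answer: -4181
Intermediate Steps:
b = -179
-4002 + b = -4002 - 179 = -4181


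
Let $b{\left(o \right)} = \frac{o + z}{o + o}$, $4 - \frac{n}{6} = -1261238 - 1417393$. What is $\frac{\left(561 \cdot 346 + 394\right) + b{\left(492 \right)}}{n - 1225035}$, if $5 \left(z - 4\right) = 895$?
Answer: $\frac{2551849}{194789688} \approx 0.013101$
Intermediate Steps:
$z = 183$ ($z = 4 + \frac{1}{5} \cdot 895 = 4 + 179 = 183$)
$n = 16071810$ ($n = 24 - 6 \left(-1261238 - 1417393\right) = 24 - -16071786 = 24 + 16071786 = 16071810$)
$b{\left(o \right)} = \frac{183 + o}{2 o}$ ($b{\left(o \right)} = \frac{o + 183}{o + o} = \frac{183 + o}{2 o}$)
$\frac{\left(561 \cdot 346 + 394\right) + b{\left(492 \right)}}{n - 1225035} = \frac{\left(561 \cdot 346 + 394\right) + \frac{183 + 492}{2 \cdot 492}}{16071810 - 1225035} = \frac{\left(194106 + 394\right) + \frac{1}{2} \cdot \frac{1}{492} \cdot 675}{14846775} = \left(194500 + \frac{225}{328}\right) \frac{1}{14846775} = \frac{63796225}{328} \cdot \frac{1}{14846775} = \frac{2551849}{194789688}$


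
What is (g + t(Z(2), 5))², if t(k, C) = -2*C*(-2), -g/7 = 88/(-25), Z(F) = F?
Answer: 1245456/625 ≈ 1992.7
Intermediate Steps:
g = 616/25 (g = -616/(-25) = -616*(-1)/25 = -7*(-88/25) = 616/25 ≈ 24.640)
t(k, C) = 4*C
(g + t(Z(2), 5))² = (616/25 + 4*5)² = (616/25 + 20)² = (1116/25)² = 1245456/625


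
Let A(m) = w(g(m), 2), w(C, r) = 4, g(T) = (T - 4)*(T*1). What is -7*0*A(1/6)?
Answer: 0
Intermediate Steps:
g(T) = T*(-4 + T) (g(T) = (-4 + T)*T = T*(-4 + T))
A(m) = 4
-7*0*A(1/6) = -7*0*4 = -0*4 = -1*0 = 0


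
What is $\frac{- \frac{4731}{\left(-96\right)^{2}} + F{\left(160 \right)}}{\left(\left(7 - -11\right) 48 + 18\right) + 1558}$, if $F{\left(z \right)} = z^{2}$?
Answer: $\frac{78641623}{7495680} \approx 10.492$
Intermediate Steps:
$\frac{- \frac{4731}{\left(-96\right)^{2}} + F{\left(160 \right)}}{\left(\left(7 - -11\right) 48 + 18\right) + 1558} = \frac{- \frac{4731}{\left(-96\right)^{2}} + 160^{2}}{\left(\left(7 - -11\right) 48 + 18\right) + 1558} = \frac{- \frac{4731}{9216} + 25600}{\left(\left(7 + 11\right) 48 + 18\right) + 1558} = \frac{\left(-4731\right) \frac{1}{9216} + 25600}{\left(18 \cdot 48 + 18\right) + 1558} = \frac{- \frac{1577}{3072} + 25600}{\left(864 + 18\right) + 1558} = \frac{78641623}{3072 \left(882 + 1558\right)} = \frac{78641623}{3072 \cdot 2440} = \frac{78641623}{3072} \cdot \frac{1}{2440} = \frac{78641623}{7495680}$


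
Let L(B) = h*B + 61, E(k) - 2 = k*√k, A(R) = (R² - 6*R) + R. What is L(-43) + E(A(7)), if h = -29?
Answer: 1310 + 14*√14 ≈ 1362.4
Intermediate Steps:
A(R) = R² - 5*R
E(k) = 2 + k^(3/2) (E(k) = 2 + k*√k = 2 + k^(3/2))
L(B) = 61 - 29*B (L(B) = -29*B + 61 = 61 - 29*B)
L(-43) + E(A(7)) = (61 - 29*(-43)) + (2 + (7*(-5 + 7))^(3/2)) = (61 + 1247) + (2 + (7*2)^(3/2)) = 1308 + (2 + 14^(3/2)) = 1308 + (2 + 14*√14) = 1310 + 14*√14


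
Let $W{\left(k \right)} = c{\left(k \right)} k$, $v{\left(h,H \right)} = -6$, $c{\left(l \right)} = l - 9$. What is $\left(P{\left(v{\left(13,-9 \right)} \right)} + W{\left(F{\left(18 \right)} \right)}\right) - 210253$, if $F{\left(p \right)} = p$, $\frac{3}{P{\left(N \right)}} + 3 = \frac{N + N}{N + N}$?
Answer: $- \frac{420185}{2} \approx -2.1009 \cdot 10^{5}$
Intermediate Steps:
$c{\left(l \right)} = -9 + l$
$P{\left(N \right)} = - \frac{3}{2}$ ($P{\left(N \right)} = \frac{3}{-3 + \frac{N + N}{N + N}} = \frac{3}{-3 + \frac{2 N}{2 N}} = \frac{3}{-3 + 2 N \frac{1}{2 N}} = \frac{3}{-3 + 1} = \frac{3}{-2} = 3 \left(- \frac{1}{2}\right) = - \frac{3}{2}$)
$W{\left(k \right)} = k \left(-9 + k\right)$ ($W{\left(k \right)} = \left(-9 + k\right) k = k \left(-9 + k\right)$)
$\left(P{\left(v{\left(13,-9 \right)} \right)} + W{\left(F{\left(18 \right)} \right)}\right) - 210253 = \left(- \frac{3}{2} + 18 \left(-9 + 18\right)\right) - 210253 = \left(- \frac{3}{2} + 18 \cdot 9\right) - 210253 = \left(- \frac{3}{2} + 162\right) - 210253 = \frac{321}{2} - 210253 = - \frac{420185}{2}$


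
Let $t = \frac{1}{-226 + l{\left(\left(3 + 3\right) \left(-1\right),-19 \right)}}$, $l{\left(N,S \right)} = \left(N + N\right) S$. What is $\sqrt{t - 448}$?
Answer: $\frac{i \sqrt{1790}}{2} \approx 21.154 i$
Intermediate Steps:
$l{\left(N,S \right)} = 2 N S$
$t = \frac{1}{2}$ ($t = \frac{1}{-226 + 2 \left(3 + 3\right) \left(-1\right) \left(-19\right)} = \frac{1}{-226 + 2 \cdot 6 \left(-1\right) \left(-19\right)} = \frac{1}{-226 + 2 \left(-6\right) \left(-19\right)} = \frac{1}{-226 + 228} = \frac{1}{2} \approx 0.5$)
$\sqrt{t - 448} = \sqrt{\frac{1}{2} - 448} = \sqrt{- \frac{895}{2}} = \frac{i \sqrt{1790}}{2}$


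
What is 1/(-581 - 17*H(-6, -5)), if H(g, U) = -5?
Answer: -1/496 ≈ -0.0020161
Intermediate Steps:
1/(-581 - 17*H(-6, -5)) = 1/(-581 - 17*(-5)) = 1/(-581 + 85) = 1/(-496) = -1/496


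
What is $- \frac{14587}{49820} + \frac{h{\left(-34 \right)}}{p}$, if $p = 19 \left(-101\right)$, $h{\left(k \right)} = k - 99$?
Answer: $- \frac{1124547}{5031820} \approx -0.22349$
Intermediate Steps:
$h{\left(k \right)} = -99 + k$
$p = -1919$
$- \frac{14587}{49820} + \frac{h{\left(-34 \right)}}{p} = - \frac{14587}{49820} + \frac{-99 - 34}{-1919} = \left(-14587\right) \frac{1}{49820} - - \frac{7}{101} = - \frac{14587}{49820} + \frac{7}{101} = - \frac{1124547}{5031820}$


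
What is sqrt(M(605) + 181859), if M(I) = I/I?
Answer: 2*sqrt(45465) ≈ 426.45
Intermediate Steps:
M(I) = 1
sqrt(M(605) + 181859) = sqrt(1 + 181859) = sqrt(181860) = 2*sqrt(45465)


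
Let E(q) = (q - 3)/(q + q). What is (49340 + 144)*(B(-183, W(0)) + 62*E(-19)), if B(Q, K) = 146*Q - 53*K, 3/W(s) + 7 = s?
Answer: -175455369316/133 ≈ -1.3192e+9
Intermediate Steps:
E(q) = (-3 + q)/(2*q) (E(q) = (-3 + q)/((2*q)) = (-3 + q)*(1/(2*q)) = (-3 + q)/(2*q))
W(s) = 3/(-7 + s)
B(Q, K) = -53*K + 146*Q
(49340 + 144)*(B(-183, W(0)) + 62*E(-19)) = (49340 + 144)*((-159/(-7 + 0) + 146*(-183)) + 62*((1/2)*(-3 - 19)/(-19))) = 49484*((-159/(-7) - 26718) + 62*((1/2)*(-1/19)*(-22))) = 49484*((-159*(-1)/7 - 26718) + 62*(11/19)) = 49484*((-53*(-3/7) - 26718) + 682/19) = 49484*((159/7 - 26718) + 682/19) = 49484*(-186867/7 + 682/19) = 49484*(-3545699/133) = -175455369316/133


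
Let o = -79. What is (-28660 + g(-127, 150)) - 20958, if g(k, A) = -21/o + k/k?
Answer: -3919722/79 ≈ -49617.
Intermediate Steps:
g(k, A) = 100/79 (g(k, A) = -21/(-79) + k/k = -21*(-1/79) + 1 = 21/79 + 1 = 100/79)
(-28660 + g(-127, 150)) - 20958 = (-28660 + 100/79) - 20958 = -2264040/79 - 20958 = -3919722/79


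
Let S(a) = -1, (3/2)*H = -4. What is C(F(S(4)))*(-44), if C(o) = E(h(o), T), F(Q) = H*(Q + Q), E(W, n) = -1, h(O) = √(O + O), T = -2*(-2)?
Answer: 44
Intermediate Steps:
H = -8/3 (H = (⅔)*(-4) = -8/3 ≈ -2.6667)
T = 4
h(O) = √2*√O (h(O) = √(2*O) = √2*√O)
F(Q) = -16*Q/3 (F(Q) = -8*(Q + Q)/3 = -16*Q/3)
C(o) = -1
C(F(S(4)))*(-44) = -1*(-44) = 44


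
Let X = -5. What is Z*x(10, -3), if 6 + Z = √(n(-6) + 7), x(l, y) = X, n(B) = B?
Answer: 25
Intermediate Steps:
x(l, y) = -5
Z = -5 (Z = -6 + √(-6 + 7) = -6 + √1 = -6 + 1 = -5)
Z*x(10, -3) = -5*(-5) = 25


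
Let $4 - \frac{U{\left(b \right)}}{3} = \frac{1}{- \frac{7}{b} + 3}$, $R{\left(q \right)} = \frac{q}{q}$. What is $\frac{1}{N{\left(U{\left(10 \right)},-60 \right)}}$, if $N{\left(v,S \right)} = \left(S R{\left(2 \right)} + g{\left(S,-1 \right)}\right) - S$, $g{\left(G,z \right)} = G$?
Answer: $- \frac{1}{60} \approx -0.016667$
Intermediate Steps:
$R{\left(q \right)} = 1$
$U{\left(b \right)} = 12 - \frac{3}{3 - \frac{7}{b}}$ ($U{\left(b \right)} = 12 - \frac{3}{- \frac{7}{b} + 3} = 12 - \frac{3}{3 - \frac{7}{b}}$)
$N{\left(v,S \right)} = S$ ($N{\left(v,S \right)} = \left(S 1 + S\right) - S = \left(S + S\right) - S = 2 S - S = S$)
$\frac{1}{N{\left(U{\left(10 \right)},-60 \right)}} = \frac{1}{-60} = - \frac{1}{60}$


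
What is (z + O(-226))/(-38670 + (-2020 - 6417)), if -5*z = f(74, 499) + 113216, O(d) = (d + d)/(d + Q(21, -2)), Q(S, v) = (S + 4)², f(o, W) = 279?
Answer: 9057353/18795693 ≈ 0.48188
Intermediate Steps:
Q(S, v) = (4 + S)²
O(d) = 2*d/(625 + d) (O(d) = (d + d)/(d + (4 + 21)²) = (2*d)/(d + 25²) = (2*d)/(d + 625) = (2*d)/(625 + d) = 2*d/(625 + d))
z = -22699 (z = -(279 + 113216)/5 = -⅕*113495 = -22699)
(z + O(-226))/(-38670 + (-2020 - 6417)) = (-22699 + 2*(-226)/(625 - 226))/(-38670 + (-2020 - 6417)) = (-22699 + 2*(-226)/399)/(-38670 - 8437) = (-22699 + 2*(-226)*(1/399))/(-47107) = (-22699 - 452/399)*(-1/47107) = -9057353/399*(-1/47107) = 9057353/18795693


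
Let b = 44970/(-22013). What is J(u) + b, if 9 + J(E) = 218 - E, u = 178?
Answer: 637433/22013 ≈ 28.957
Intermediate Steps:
J(E) = 209 - E (J(E) = -9 + (218 - E) = 209 - E)
b = -44970/22013 (b = 44970*(-1/22013) = -44970/22013 ≈ -2.0429)
J(u) + b = (209 - 1*178) - 44970/22013 = (209 - 178) - 44970/22013 = 31 - 44970/22013 = 637433/22013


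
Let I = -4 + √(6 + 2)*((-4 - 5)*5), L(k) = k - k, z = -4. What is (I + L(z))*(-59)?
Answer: 236 + 5310*√2 ≈ 7745.5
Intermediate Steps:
L(k) = 0
I = -4 - 90*√2 (I = -4 + √8*(-9*5) = -4 + (2*√2)*(-45) = -4 - 90*√2 ≈ -131.28)
(I + L(z))*(-59) = ((-4 - 90*√2) + 0)*(-59) = (-4 - 90*√2)*(-59) = 236 + 5310*√2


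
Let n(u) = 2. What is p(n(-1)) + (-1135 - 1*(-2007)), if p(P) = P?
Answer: 874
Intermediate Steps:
p(n(-1)) + (-1135 - 1*(-2007)) = 2 + (-1135 - 1*(-2007)) = 2 + (-1135 + 2007) = 2 + 872 = 874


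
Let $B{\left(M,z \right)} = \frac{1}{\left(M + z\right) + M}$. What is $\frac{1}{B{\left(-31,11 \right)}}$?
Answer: $-51$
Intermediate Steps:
$B{\left(M,z \right)} = \frac{1}{z + 2 M}$
$\frac{1}{B{\left(-31,11 \right)}} = \frac{1}{\frac{1}{11 + 2 \left(-31\right)}} = \frac{1}{\frac{1}{11 - 62}} = \frac{1}{\frac{1}{-51}} = \frac{1}{- \frac{1}{51}} = -51$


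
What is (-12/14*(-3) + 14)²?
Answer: 13456/49 ≈ 274.61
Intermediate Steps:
(-12/14*(-3) + 14)² = (-12*1/14*(-3) + 14)² = (-6/7*(-3) + 14)² = (18/7 + 14)² = (116/7)² = 13456/49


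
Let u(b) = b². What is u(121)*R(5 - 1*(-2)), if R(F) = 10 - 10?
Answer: 0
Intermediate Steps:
R(F) = 0
u(121)*R(5 - 1*(-2)) = 121²*0 = 14641*0 = 0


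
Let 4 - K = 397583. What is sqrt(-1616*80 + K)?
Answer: I*sqrt(526859) ≈ 725.85*I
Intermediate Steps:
K = -397579 (K = 4 - 1*397583 = 4 - 397583 = -397579)
sqrt(-1616*80 + K) = sqrt(-1616*80 - 397579) = sqrt(-129280 - 397579) = sqrt(-526859) = I*sqrt(526859)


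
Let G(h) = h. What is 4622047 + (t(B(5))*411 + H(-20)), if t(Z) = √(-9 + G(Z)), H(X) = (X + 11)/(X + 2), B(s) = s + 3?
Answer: 9244095/2 + 411*I ≈ 4.622e+6 + 411.0*I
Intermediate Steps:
B(s) = 3 + s
H(X) = (11 + X)/(2 + X)
t(Z) = √(-9 + Z)
4622047 + (t(B(5))*411 + H(-20)) = 4622047 + (√(-9 + (3 + 5))*411 + (11 - 20)/(2 - 20)) = 4622047 + (√(-9 + 8)*411 - 9/(-18)) = 4622047 + (√(-1)*411 - 1/18*(-9)) = 4622047 + (I*411 + ½) = 4622047 + (411*I + ½) = 4622047 + (½ + 411*I) = 9244095/2 + 411*I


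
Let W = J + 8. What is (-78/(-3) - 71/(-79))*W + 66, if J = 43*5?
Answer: 479089/79 ≈ 6064.4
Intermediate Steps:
J = 215
W = 223 (W = 215 + 8 = 223)
(-78/(-3) - 71/(-79))*W + 66 = (-78/(-3) - 71/(-79))*223 + 66 = (-78*(-1/3) - 71*(-1/79))*223 + 66 = (26 + 71/79)*223 + 66 = (2125/79)*223 + 66 = 473875/79 + 66 = 479089/79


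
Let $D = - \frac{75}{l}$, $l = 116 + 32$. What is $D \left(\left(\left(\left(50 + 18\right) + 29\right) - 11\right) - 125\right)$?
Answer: $\frac{2925}{148} \approx 19.764$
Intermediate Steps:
$l = 148$
$D = - \frac{75}{148} \approx -0.50676$
$D \left(\left(\left(\left(50 + 18\right) + 29\right) - 11\right) - 125\right) = - \frac{75 \left(\left(\left(\left(50 + 18\right) + 29\right) - 11\right) - 125\right)}{148} = - \frac{75 \left(\left(\left(68 + 29\right) - 11\right) - 125\right)}{148} = - \frac{75 \left(\left(97 - 11\right) - 125\right)}{148} = - \frac{75 \left(86 - 125\right)}{148} = \left(- \frac{75}{148}\right) \left(-39\right) = \frac{2925}{148}$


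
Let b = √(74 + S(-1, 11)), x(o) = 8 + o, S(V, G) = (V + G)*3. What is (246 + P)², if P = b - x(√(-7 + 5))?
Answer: (238 + 2*√26 - I*√2)² ≈ 61600.0 - 702.0*I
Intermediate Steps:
S(V, G) = 3*G + 3*V (S(V, G) = (G + V)*3 = 3*G + 3*V)
b = 2*√26 (b = √(74 + (3*11 + 3*(-1))) = √(74 + (33 - 3)) = √(74 + 30) = √104 = 2*√26 ≈ 10.198)
P = -8 + 2*√26 - I*√2 (P = 2*√26 - (8 + √(-7 + 5)) = 2*√26 - (8 + √(-2)) = 2*√26 - (8 + I*√2) = 2*√26 + (-8 - I*√2) = -8 + 2*√26 - I*√2 ≈ 2.198 - 1.4142*I)
(246 + P)² = (246 + (-8 + 2*√26 - I*√2))² = (238 + 2*√26 - I*√2)²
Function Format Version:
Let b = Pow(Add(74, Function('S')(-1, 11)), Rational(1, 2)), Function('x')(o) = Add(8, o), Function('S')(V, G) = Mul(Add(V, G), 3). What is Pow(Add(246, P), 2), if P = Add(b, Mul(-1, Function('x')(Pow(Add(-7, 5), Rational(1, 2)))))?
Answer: Pow(Add(238, Mul(2, Pow(26, Rational(1, 2))), Mul(-1, I, Pow(2, Rational(1, 2)))), 2) ≈ Add(61600., Mul(-702.0, I))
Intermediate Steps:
Function('S')(V, G) = Add(Mul(3, G), Mul(3, V)) (Function('S')(V, G) = Mul(Add(G, V), 3) = Add(Mul(3, G), Mul(3, V)))
b = Mul(2, Pow(26, Rational(1, 2))) (b = Pow(Add(74, Add(Mul(3, 11), Mul(3, -1))), Rational(1, 2)) = Pow(Add(74, Add(33, -3)), Rational(1, 2)) = Pow(Add(74, 30), Rational(1, 2)) = Pow(104, Rational(1, 2)) = Mul(2, Pow(26, Rational(1, 2))) ≈ 10.198)
P = Add(-8, Mul(2, Pow(26, Rational(1, 2))), Mul(-1, I, Pow(2, Rational(1, 2)))) (P = Add(Mul(2, Pow(26, Rational(1, 2))), Mul(-1, Add(8, Pow(Add(-7, 5), Rational(1, 2))))) = Add(Mul(2, Pow(26, Rational(1, 2))), Mul(-1, Add(8, Pow(-2, Rational(1, 2))))) = Add(Mul(2, Pow(26, Rational(1, 2))), Mul(-1, Add(8, Mul(I, Pow(2, Rational(1, 2)))))) = Add(Mul(2, Pow(26, Rational(1, 2))), Add(-8, Mul(-1, I, Pow(2, Rational(1, 2))))) = Add(-8, Mul(2, Pow(26, Rational(1, 2))), Mul(-1, I, Pow(2, Rational(1, 2)))) ≈ Add(2.1980, Mul(-1.4142, I)))
Pow(Add(246, P), 2) = Pow(Add(246, Add(-8, Mul(2, Pow(26, Rational(1, 2))), Mul(-1, I, Pow(2, Rational(1, 2))))), 2) = Pow(Add(238, Mul(2, Pow(26, Rational(1, 2))), Mul(-1, I, Pow(2, Rational(1, 2)))), 2)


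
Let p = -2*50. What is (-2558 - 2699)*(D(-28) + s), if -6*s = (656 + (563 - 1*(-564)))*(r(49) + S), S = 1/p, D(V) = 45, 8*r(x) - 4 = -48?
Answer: -5306589281/600 ≈ -8.8443e+6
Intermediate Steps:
p = -100
r(x) = -11/2 (r(x) = ½ + (⅛)*(-48) = ½ - 6 = -11/2)
S = -1/100 (S = 1/(-100) = -1/100 ≈ -0.010000)
s = 982433/600 (s = -(656 + (563 - 1*(-564)))*(-11/2 - 1/100)/6 = -(656 + (563 + 564))*(-551)/(6*100) = -(656 + 1127)*(-551)/(6*100) = -1783*(-551)/(6*100) = -⅙*(-982433/100) = 982433/600 ≈ 1637.4)
(-2558 - 2699)*(D(-28) + s) = (-2558 - 2699)*(45 + 982433/600) = -5257*1009433/600 = -5306589281/600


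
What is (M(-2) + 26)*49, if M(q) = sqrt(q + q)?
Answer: 1274 + 98*I ≈ 1274.0 + 98.0*I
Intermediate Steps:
M(q) = sqrt(2)*sqrt(q) (M(q) = sqrt(2*q) = sqrt(2)*sqrt(q))
(M(-2) + 26)*49 = (sqrt(2)*sqrt(-2) + 26)*49 = (sqrt(2)*(I*sqrt(2)) + 26)*49 = (2*I + 26)*49 = (26 + 2*I)*49 = 1274 + 98*I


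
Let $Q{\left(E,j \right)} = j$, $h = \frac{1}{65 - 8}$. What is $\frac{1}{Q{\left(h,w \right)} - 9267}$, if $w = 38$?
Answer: $- \frac{1}{9229} \approx -0.00010835$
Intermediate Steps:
$h = \frac{1}{57} \approx 0.017544$
$\frac{1}{Q{\left(h,w \right)} - 9267} = \frac{1}{38 - 9267} = \frac{1}{-9229} = - \frac{1}{9229}$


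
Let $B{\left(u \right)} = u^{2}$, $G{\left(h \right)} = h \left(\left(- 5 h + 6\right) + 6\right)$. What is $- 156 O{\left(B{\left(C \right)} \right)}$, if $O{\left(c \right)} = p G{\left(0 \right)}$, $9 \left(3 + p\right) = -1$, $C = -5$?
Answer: $0$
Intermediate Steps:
$p = - \frac{28}{9}$ ($p = -3 + \frac{1}{9} \left(-1\right) = -3 - \frac{1}{9} = - \frac{28}{9} \approx -3.1111$)
$G{\left(h \right)} = h \left(12 - 5 h\right)$ ($G{\left(h \right)} = h \left(\left(6 - 5 h\right) + 6\right) = h \left(12 - 5 h\right)$)
$O{\left(c \right)} = 0$ ($O{\left(c \right)} = - \frac{28 \cdot 0 \left(12 - 0\right)}{9} = - \frac{28 \cdot 0 \left(12 + 0\right)}{9} = - \frac{28 \cdot 0 \cdot 12}{9} = \left(- \frac{28}{9}\right) 0 = 0$)
$- 156 O{\left(B{\left(C \right)} \right)} = \left(-156\right) 0 = 0$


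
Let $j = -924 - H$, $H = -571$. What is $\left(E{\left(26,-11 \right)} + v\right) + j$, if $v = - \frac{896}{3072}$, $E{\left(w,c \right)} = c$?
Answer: $- \frac{8743}{24} \approx -364.29$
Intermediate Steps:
$j = -353$ ($j = -924 - -571 = -924 + 571 = -353$)
$v = - \frac{7}{24}$ ($v = \left(-896\right) \frac{1}{3072} = - \frac{7}{24} \approx -0.29167$)
$\left(E{\left(26,-11 \right)} + v\right) + j = \left(-11 - \frac{7}{24}\right) - 353 = - \frac{271}{24} - 353 = - \frac{8743}{24}$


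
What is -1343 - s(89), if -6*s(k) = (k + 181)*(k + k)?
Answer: 6667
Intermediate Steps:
s(k) = -k*(181 + k)/3 (s(k) = -(k + 181)*(k + k)/6 = -(181 + k)*2*k/6 = -k*(181 + k)/3)
-1343 - s(89) = -1343 - (-1)*89*(181 + 89)/3 = -1343 - (-1)*89*270/3 = -1343 - 1*(-8010) = -1343 + 8010 = 6667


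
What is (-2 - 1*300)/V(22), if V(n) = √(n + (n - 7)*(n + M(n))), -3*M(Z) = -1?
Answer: -302*√357/357 ≈ -15.984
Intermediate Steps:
M(Z) = ⅓ (M(Z) = -⅓*(-1) = ⅓)
V(n) = √(n + (-7 + n)*(⅓ + n)) (V(n) = √(n + (n - 7)*(n + ⅓)) = √(n + (-7 + n)*(⅓ + n)))
(-2 - 1*300)/V(22) = (-2 - 1*300)/((√(-21 - 51*22 + 9*22²)/3)) = (-2 - 300)/((√(-21 - 1122 + 9*484)/3)) = -302*3/√(-21 - 1122 + 4356) = -302*√357/357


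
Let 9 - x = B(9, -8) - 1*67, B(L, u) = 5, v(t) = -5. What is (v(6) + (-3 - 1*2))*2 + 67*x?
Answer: 4737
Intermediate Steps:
x = 71 (x = 9 - (5 - 1*67) = 9 - (5 - 67) = 9 - 1*(-62) = 9 + 62 = 71)
(v(6) + (-3 - 1*2))*2 + 67*x = (-5 + (-3 - 1*2))*2 + 67*71 = (-5 + (-3 - 2))*2 + 4757 = (-5 - 5)*2 + 4757 = -10*2 + 4757 = -20 + 4757 = 4737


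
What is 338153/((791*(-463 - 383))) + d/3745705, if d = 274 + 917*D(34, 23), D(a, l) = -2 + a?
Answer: -1246801431917/2506573346130 ≈ -0.49741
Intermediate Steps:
d = 29618 (d = 274 + 917*(-2 + 34) = 274 + 917*32 = 274 + 29344 = 29618)
338153/((791*(-463 - 383))) + d/3745705 = 338153/((791*(-463 - 383))) + 29618/3745705 = 338153/((791*(-846))) + 29618*(1/3745705) = 338153/(-669186) + 29618/3745705 = 338153*(-1/669186) + 29618/3745705 = -338153/669186 + 29618/3745705 = -1246801431917/2506573346130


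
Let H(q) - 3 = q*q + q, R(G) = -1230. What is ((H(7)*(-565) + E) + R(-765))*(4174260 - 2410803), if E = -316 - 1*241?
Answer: -61936136754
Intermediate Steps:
E = -557 (E = -316 - 241 = -557)
H(q) = 3 + q + q² (H(q) = 3 + (q*q + q) = 3 + (q² + q) = 3 + (q + q²) = 3 + q + q²)
((H(7)*(-565) + E) + R(-765))*(4174260 - 2410803) = (((3 + 7 + 7²)*(-565) - 557) - 1230)*(4174260 - 2410803) = (((3 + 7 + 49)*(-565) - 557) - 1230)*1763457 = ((59*(-565) - 557) - 1230)*1763457 = ((-33335 - 557) - 1230)*1763457 = (-33892 - 1230)*1763457 = -35122*1763457 = -61936136754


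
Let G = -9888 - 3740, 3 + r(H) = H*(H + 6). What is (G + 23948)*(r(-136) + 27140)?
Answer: 462511440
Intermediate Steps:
r(H) = -3 + H*(6 + H) (r(H) = -3 + H*(H + 6) = -3 + H*(6 + H))
G = -13628
(G + 23948)*(r(-136) + 27140) = (-13628 + 23948)*((-3 + (-136)**2 + 6*(-136)) + 27140) = 10320*((-3 + 18496 - 816) + 27140) = 10320*(17677 + 27140) = 10320*44817 = 462511440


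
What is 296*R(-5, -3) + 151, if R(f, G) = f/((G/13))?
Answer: 19693/3 ≈ 6564.3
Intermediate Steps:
R(f, G) = 13*f/G (R(f, G) = f/((G*(1/13))) = f/((G/13)) = f*(13/G) = 13*f/G)
296*R(-5, -3) + 151 = 296*(13*(-5)/(-3)) + 151 = 296*(13*(-5)*(-⅓)) + 151 = 296*(65/3) + 151 = 19240/3 + 151 = 19693/3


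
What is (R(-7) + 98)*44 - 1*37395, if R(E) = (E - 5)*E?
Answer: -29387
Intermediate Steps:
R(E) = E*(-5 + E) (R(E) = (-5 + E)*E = E*(-5 + E))
(R(-7) + 98)*44 - 1*37395 = (-7*(-5 - 7) + 98)*44 - 1*37395 = (-7*(-12) + 98)*44 - 37395 = (84 + 98)*44 - 37395 = 182*44 - 37395 = 8008 - 37395 = -29387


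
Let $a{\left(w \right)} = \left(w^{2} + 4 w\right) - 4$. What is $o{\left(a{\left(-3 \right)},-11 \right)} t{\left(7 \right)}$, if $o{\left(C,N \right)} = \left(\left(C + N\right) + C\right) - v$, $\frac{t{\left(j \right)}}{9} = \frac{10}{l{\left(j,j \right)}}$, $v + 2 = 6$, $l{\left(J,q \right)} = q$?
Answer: $- \frac{2610}{7} \approx -372.86$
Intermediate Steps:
$v = 4$ ($v = -2 + 6 = 4$)
$t{\left(j \right)} = \frac{90}{j}$ ($t{\left(j \right)} = 9 \frac{10}{j} = \frac{90}{j}$)
$a{\left(w \right)} = -4 + w^{2} + 4 w$
$o{\left(C,N \right)} = -4 + N + 2 C$ ($o{\left(C,N \right)} = \left(\left(C + N\right) + C\right) - 4 = \left(N + 2 C\right) - 4 = -4 + N + 2 C$)
$o{\left(a{\left(-3 \right)},-11 \right)} t{\left(7 \right)} = \left(-4 - 11 + 2 \left(-4 + \left(-3\right)^{2} + 4 \left(-3\right)\right)\right) \frac{90}{7} = \left(-4 - 11 + 2 \left(-4 + 9 - 12\right)\right) 90 \cdot \frac{1}{7} = \left(-4 - 11 + 2 \left(-7\right)\right) \frac{90}{7} = \left(-4 - 11 - 14\right) \frac{90}{7} = \left(-29\right) \frac{90}{7} = - \frac{2610}{7}$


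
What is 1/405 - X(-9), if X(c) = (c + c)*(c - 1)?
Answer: -72899/405 ≈ -180.00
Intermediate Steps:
X(c) = 2*c*(-1 + c) (X(c) = (2*c)*(-1 + c) = 2*c*(-1 + c))
1/405 - X(-9) = 1/405 - 2*(-9)*(-1 - 9) = 1/405 - 2*(-9)*(-10) = 1/405 - 1*180 = 1/405 - 180 = -72899/405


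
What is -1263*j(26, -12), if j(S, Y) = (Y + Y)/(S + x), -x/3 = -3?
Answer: 30312/35 ≈ 866.06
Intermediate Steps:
x = 9 (x = -3*(-3) = 9)
j(S, Y) = 2*Y/(9 + S) (j(S, Y) = (Y + Y)/(S + 9) = (2*Y)/(9 + S) = 2*Y/(9 + S))
-1263*j(26, -12) = -2526*(-12)/(9 + 26) = -2526*(-12)/35 = -1263*(-24/35) = 30312/35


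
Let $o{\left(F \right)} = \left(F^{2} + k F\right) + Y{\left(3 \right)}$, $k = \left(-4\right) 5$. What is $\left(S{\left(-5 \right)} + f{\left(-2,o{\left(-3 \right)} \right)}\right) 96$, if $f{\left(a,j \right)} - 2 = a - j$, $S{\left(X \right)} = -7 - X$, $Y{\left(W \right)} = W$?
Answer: $-7104$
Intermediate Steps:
$k = -20$
$o{\left(F \right)} = 3 + F^{2} - 20 F$ ($o{\left(F \right)} = \left(F^{2} - 20 F\right) + 3 = 3 + F^{2} - 20 F$)
$f{\left(a,j \right)} = 2 + a - j$ ($f{\left(a,j \right)} = 2 + \left(a - j\right) = 2 + a - j$)
$\left(S{\left(-5 \right)} + f{\left(-2,o{\left(-3 \right)} \right)}\right) 96 = \left(\left(-7 - -5\right) - \left(12 + 60\right)\right) 96 = \left(\left(-7 + 5\right) - 72\right) 96 = \left(-2 - 72\right) 96 = \left(-74\right) 96 = -7104$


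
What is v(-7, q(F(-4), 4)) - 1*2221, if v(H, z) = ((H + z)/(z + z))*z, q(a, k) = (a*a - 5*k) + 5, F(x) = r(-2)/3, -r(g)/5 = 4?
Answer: -19888/9 ≈ -2209.8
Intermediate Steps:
r(g) = -20 (r(g) = -5*4 = -20)
F(x) = -20/3
q(a, k) = 5 + a² - 5*k (q(a, k) = (a² - 5*k) + 5 = 5 + a² - 5*k)
v(H, z) = H/2 + z/2 (v(H, z) = ((H + z)/((2*z)))*z = ((H + z)*(1/(2*z)))*z = ((H + z)/(2*z))*z = H/2 + z/2)
v(-7, q(F(-4), 4)) - 1*2221 = ((½)*(-7) + (5 + (-20/3)² - 5*4)/2) - 1*2221 = (-7/2 + (5 + 400/9 - 20)/2) - 2221 = (-7/2 + (½)*(265/9)) - 2221 = (-7/2 + 265/18) - 2221 = 101/9 - 2221 = -19888/9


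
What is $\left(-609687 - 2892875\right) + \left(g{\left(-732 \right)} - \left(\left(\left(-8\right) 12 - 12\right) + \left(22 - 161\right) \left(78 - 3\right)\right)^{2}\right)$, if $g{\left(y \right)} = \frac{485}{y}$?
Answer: $- \frac{83774949017}{732} \approx -1.1445 \cdot 10^{8}$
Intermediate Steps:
$\left(-609687 - 2892875\right) + \left(g{\left(-732 \right)} - \left(\left(\left(-8\right) 12 - 12\right) + \left(22 - 161\right) \left(78 - 3\right)\right)^{2}\right) = \left(-609687 - 2892875\right) + \left(\frac{485}{-732} - \left(\left(\left(-8\right) 12 - 12\right) + \left(22 - 161\right) \left(78 - 3\right)\right)^{2}\right) = -3502562 + \left(485 \left(- \frac{1}{732}\right) - \left(\left(-96 - 12\right) - 10425\right)^{2}\right) = -3502562 - \left(\frac{485}{732} + \left(-108 - 10425\right)^{2}\right) = -3502562 - \frac{81211073633}{732} = - \frac{83774949017}{732}$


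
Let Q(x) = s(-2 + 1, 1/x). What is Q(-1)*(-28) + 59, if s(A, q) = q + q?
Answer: 115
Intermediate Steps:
s(A, q) = 2*q
Q(x) = 2/x (Q(x) = 2*(1/x) = 2/x)
Q(-1)*(-28) + 59 = (2/(-1))*(-28) + 59 = (2*(-1))*(-28) + 59 = -2*(-28) + 59 = 56 + 59 = 115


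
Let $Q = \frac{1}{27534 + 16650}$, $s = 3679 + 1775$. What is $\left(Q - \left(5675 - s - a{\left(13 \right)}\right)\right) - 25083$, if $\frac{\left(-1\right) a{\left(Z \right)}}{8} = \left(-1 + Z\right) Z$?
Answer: $- \frac{1173173567}{44184} \approx -26552.0$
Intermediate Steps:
$a{\left(Z \right)} = - 8 Z \left(-1 + Z\right)$ ($a{\left(Z \right)} = - 8 \left(-1 + Z\right) Z = - 8 Z \left(-1 + Z\right)$)
$s = 5454$
$Q = \frac{1}{44184} \approx 2.2633 \cdot 10^{-5}$
$\left(Q - \left(5675 - s - a{\left(13 \right)}\right)\right) - 25083 = \left(\frac{1}{44184} - \left(221 - 104 \left(1 - 13\right)\right)\right) - 25083 = \left(\frac{1}{44184} - \left(221 + 1248\right)\right) - 25083 = \left(\frac{1}{44184} + \left(\left(-1248 + 5454\right) - 5675\right)\right) - 25083 = \left(\frac{1}{44184} + \left(4206 - 5675\right)\right) - 25083 = \left(\frac{1}{44184} - 1469\right) - 25083 = - \frac{64906295}{44184} - 25083 = - \frac{1173173567}{44184}$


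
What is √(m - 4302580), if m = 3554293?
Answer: 3*I*√83143 ≈ 865.04*I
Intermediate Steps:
√(m - 4302580) = √(3554293 - 4302580) = √(-748287) = 3*I*√83143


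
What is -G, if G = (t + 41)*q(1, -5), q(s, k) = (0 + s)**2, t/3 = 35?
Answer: -146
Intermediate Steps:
t = 105 (t = 3*35 = 105)
q(s, k) = s**2
G = 146 (G = (105 + 41)*1**2 = 146*1 = 146)
-G = -1*146 = -146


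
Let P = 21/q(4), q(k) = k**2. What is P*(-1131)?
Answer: -23751/16 ≈ -1484.4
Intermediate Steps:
P = 21/16 (P = 21/(4**2) = 21/16 ≈ 1.3125)
P*(-1131) = (21/16)*(-1131) = -23751/16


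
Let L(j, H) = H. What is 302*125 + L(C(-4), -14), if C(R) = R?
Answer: 37736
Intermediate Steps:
302*125 + L(C(-4), -14) = 302*125 - 14 = 37750 - 14 = 37736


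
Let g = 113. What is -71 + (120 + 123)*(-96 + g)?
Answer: 4060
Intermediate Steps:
-71 + (120 + 123)*(-96 + g) = -71 + (120 + 123)*(-96 + 113) = -71 + 243*17 = -71 + 4131 = 4060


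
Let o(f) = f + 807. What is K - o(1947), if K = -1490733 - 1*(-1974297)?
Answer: 480810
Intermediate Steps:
K = 483564 (K = -1490733 + 1974297 = 483564)
o(f) = 807 + f
K - o(1947) = 483564 - (807 + 1947) = 483564 - 1*2754 = 483564 - 2754 = 480810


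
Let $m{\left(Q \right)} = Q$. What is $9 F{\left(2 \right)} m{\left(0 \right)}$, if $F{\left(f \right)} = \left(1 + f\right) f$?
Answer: $0$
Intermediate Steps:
$F{\left(f \right)} = f \left(1 + f\right)$
$9 F{\left(2 \right)} m{\left(0 \right)} = 9 \cdot 2 \left(1 + 2\right) 0 = 9 \cdot 2 \cdot 3 \cdot 0 = 9 \cdot 6 \cdot 0 = 54 \cdot 0 = 0$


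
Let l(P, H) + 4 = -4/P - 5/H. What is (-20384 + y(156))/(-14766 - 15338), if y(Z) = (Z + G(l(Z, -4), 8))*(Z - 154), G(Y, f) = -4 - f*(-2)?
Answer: 2506/3763 ≈ 0.66596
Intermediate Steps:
l(P, H) = -4 - 5/H - 4/P (l(P, H) = -4 + (-4/P - 5/H) = -4 + (-5/H - 4/P) = -4 - 5/H - 4/P)
G(Y, f) = -4 + 2*f (G(Y, f) = -4 - (-2)*f = -4 + 2*f)
y(Z) = (-154 + Z)*(12 + Z) (y(Z) = (Z + (-4 + 2*8))*(Z - 154) = (Z + (-4 + 16))*(-154 + Z) = (Z + 12)*(-154 + Z) = (12 + Z)*(-154 + Z) = (-154 + Z)*(12 + Z))
(-20384 + y(156))/(-14766 - 15338) = (-20384 + (-1848 + 156² - 142*156))/(-14766 - 15338) = (-20384 + (-1848 + 24336 - 22152))/(-30104) = (-20384 + 336)*(-1/30104) = -20048*(-1/30104) = 2506/3763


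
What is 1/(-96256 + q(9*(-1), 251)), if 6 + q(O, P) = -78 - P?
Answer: -1/96591 ≈ -1.0353e-5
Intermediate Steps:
q(O, P) = -84 - P (q(O, P) = -6 + (-78 - P) = -84 - P)
1/(-96256 + q(9*(-1), 251)) = 1/(-96256 + (-84 - 1*251)) = 1/(-96256 + (-84 - 251)) = 1/(-96256 - 335) = 1/(-96591) = -1/96591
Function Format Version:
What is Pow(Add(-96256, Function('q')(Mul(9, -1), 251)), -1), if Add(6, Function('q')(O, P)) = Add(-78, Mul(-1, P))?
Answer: Rational(-1, 96591) ≈ -1.0353e-5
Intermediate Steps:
Function('q')(O, P) = Add(-84, Mul(-1, P)) (Function('q')(O, P) = Add(-6, Add(-78, Mul(-1, P))) = Add(-84, Mul(-1, P)))
Pow(Add(-96256, Function('q')(Mul(9, -1), 251)), -1) = Pow(Add(-96256, Add(-84, Mul(-1, 251))), -1) = Pow(Add(-96256, Add(-84, -251)), -1) = Pow(Add(-96256, -335), -1) = Pow(-96591, -1) = Rational(-1, 96591)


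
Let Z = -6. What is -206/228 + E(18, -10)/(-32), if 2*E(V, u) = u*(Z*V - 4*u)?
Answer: -5257/456 ≈ -11.529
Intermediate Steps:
E(V, u) = u*(-6*V - 4*u)/2 (E(V, u) = (u*(-6*V - 4*u))/2 = u*(-6*V - 4*u)/2)
-206/228 + E(18, -10)/(-32) = -206/228 - 10*(-3*18 - 2*(-10))/(-32) = -206*1/228 - 10*(-54 + 20)*(-1/32) = -103/114 - 10*(-34)*(-1/32) = -103/114 + 340*(-1/32) = -103/114 - 85/8 = -5257/456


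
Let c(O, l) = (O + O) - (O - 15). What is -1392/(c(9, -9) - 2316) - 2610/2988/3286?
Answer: 63247521/104185916 ≈ 0.60706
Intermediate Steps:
c(O, l) = 15 + O (c(O, l) = 2*O - (-15 + O) = 2*O + (15 - O) = 15 + O)
-1392/(c(9, -9) - 2316) - 2610/2988/3286 = -1392/((15 + 9) - 2316) - 2610/2988/3286 = -1392/(24 - 2316) - 2610*1/2988*(1/3286) = -1392/(-2292) - 145/166*1/3286 = -1392*(-1/2292) - 145/545476 = 116/191 - 145/545476 = 63247521/104185916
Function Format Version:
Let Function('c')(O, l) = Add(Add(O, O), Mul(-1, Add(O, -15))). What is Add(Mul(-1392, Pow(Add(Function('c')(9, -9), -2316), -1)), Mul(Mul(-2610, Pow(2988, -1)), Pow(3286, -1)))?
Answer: Rational(63247521, 104185916) ≈ 0.60706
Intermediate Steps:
Function('c')(O, l) = Add(15, O) (Function('c')(O, l) = Add(Mul(2, O), Mul(-1, Add(-15, O))) = Add(Mul(2, O), Add(15, Mul(-1, O))) = Add(15, O))
Add(Mul(-1392, Pow(Add(Function('c')(9, -9), -2316), -1)), Mul(Mul(-2610, Pow(2988, -1)), Pow(3286, -1))) = Add(Mul(-1392, Pow(Add(Add(15, 9), -2316), -1)), Mul(Mul(-2610, Pow(2988, -1)), Pow(3286, -1))) = Add(Mul(-1392, Pow(Add(24, -2316), -1)), Mul(Mul(-2610, Rational(1, 2988)), Rational(1, 3286))) = Add(Mul(-1392, Pow(-2292, -1)), Mul(Rational(-145, 166), Rational(1, 3286))) = Add(Mul(-1392, Rational(-1, 2292)), Rational(-145, 545476)) = Add(Rational(116, 191), Rational(-145, 545476)) = Rational(63247521, 104185916)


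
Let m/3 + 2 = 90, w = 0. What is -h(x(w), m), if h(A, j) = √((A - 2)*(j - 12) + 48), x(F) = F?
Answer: -2*I*√114 ≈ -21.354*I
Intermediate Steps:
m = 264 (m = -6 + 3*90 = -6 + 270 = 264)
h(A, j) = √(48 + (-12 + j)*(-2 + A)) (h(A, j) = √((-2 + A)*(-12 + j) + 48) = √((-12 + j)*(-2 + A) + 48) = √(48 + (-12 + j)*(-2 + A)))
-h(x(w), m) = -√(72 - 12*0 - 2*264 + 0*264) = -√(72 + 0 - 528 + 0) = -√(-456) = -2*I*√114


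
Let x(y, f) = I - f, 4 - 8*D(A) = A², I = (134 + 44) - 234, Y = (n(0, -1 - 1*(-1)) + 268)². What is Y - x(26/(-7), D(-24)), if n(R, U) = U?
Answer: 143617/2 ≈ 71809.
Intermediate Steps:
Y = 71824 (Y = ((-1 - 1*(-1)) + 268)² = ((-1 + 1) + 268)² = (0 + 268)² = 268² = 71824)
I = -56 (I = 178 - 234 = -56)
D(A) = ½ - A²/8
x(y, f) = -56 - f
Y - x(26/(-7), D(-24)) = 71824 - (-56 - (½ - ⅛*(-24)²)) = 71824 - (-56 - (½ - ⅛*576)) = 71824 - (-56 - (½ - 72)) = 71824 - (-56 - 1*(-143/2)) = 71824 - (-56 + 143/2) = 71824 - 1*31/2 = 71824 - 31/2 = 143617/2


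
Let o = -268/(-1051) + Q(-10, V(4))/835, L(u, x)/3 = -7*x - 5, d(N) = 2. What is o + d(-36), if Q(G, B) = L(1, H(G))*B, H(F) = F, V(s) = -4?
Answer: 231834/175517 ≈ 1.3209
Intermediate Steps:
L(u, x) = -15 - 21*x (L(u, x) = 3*(-7*x - 5) = 3*(-5 - 7*x) = -15 - 21*x)
Q(G, B) = B*(-15 - 21*G) (Q(G, B) = (-15 - 21*G)*B = B*(-15 - 21*G))
o = -119200/175517 (o = -268/(-1051) - 3*(-4)*(5 + 7*(-10))/835 = -268*(-1/1051) - 3*(-4)*(5 - 70)*(1/835) = 268/1051 - 3*(-4)*(-65)*(1/835) = 268/1051 - 780*1/835 = 268/1051 - 156/167 = -119200/175517 ≈ -0.67914)
o + d(-36) = -119200/175517 + 2 = 231834/175517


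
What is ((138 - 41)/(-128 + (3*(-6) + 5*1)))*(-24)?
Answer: 776/47 ≈ 16.511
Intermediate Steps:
((138 - 41)/(-128 + (3*(-6) + 5*1)))*(-24) = (97/(-128 + (-18 + 5)))*(-24) = (97/(-128 - 13))*(-24) = (97/(-141))*(-24) = (97*(-1/141))*(-24) = -97/141*(-24) = 776/47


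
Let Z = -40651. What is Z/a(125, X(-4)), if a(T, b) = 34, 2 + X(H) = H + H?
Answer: -40651/34 ≈ -1195.6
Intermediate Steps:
X(H) = -2 + 2*H (X(H) = -2 + (H + H) = -2 + 2*H)
Z/a(125, X(-4)) = -40651/34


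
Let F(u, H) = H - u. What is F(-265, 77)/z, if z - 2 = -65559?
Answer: -342/65557 ≈ -0.0052168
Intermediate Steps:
z = -65557 (z = 2 - 65559 = -65557)
F(-265, 77)/z = (77 - 1*(-265))/(-65557) = (77 + 265)*(-1/65557) = 342*(-1/65557) = -342/65557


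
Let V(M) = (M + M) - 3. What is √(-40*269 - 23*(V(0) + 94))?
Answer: I*√12853 ≈ 113.37*I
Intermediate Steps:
V(M) = -3 + 2*M (V(M) = 2*M - 3 = -3 + 2*M)
√(-40*269 - 23*(V(0) + 94)) = √(-40*269 - 23*((-3 + 2*0) + 94)) = √(-10760 - 23*((-3 + 0) + 94)) = √(-10760 - 23*(-3 + 94)) = √(-10760 - 23*91) = √(-10760 - 2093) = √(-12853) = I*√12853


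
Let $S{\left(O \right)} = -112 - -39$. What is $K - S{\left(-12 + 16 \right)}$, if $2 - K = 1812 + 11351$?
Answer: $-13088$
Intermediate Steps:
$S{\left(O \right)} = -73$ ($S{\left(O \right)} = -112 + 39 = -73$)
$K = -13161$ ($K = 2 - \left(1812 + 11351\right) = 2 - 13163 = -13161$)
$K - S{\left(-12 + 16 \right)} = -13161 - -73 = -13161 + 73 = -13088$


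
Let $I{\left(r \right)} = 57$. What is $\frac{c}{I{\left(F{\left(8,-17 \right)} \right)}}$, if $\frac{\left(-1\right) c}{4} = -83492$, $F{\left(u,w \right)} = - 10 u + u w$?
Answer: $\frac{333968}{57} \approx 5859.1$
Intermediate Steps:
$c = 333968$ ($c = \left(-4\right) \left(-83492\right) = 333968$)
$\frac{c}{I{\left(F{\left(8,-17 \right)} \right)}} = \frac{333968}{57}$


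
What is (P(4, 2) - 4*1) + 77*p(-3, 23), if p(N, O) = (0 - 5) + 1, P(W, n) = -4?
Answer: -316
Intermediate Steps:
p(N, O) = -4 (p(N, O) = -5 + 1 = -4)
(P(4, 2) - 4*1) + 77*p(-3, 23) = (-4 - 4*1) + 77*(-4) = (-4 - 4) - 308 = -8 - 308 = -316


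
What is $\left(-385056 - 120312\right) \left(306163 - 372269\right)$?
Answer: $33407857008$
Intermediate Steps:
$\left(-385056 - 120312\right) \left(306163 - 372269\right) = \left(-505368\right) \left(-66106\right) = 33407857008$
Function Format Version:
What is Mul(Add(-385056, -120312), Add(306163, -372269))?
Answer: 33407857008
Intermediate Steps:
Mul(Add(-385056, -120312), Add(306163, -372269)) = Mul(-505368, -66106) = 33407857008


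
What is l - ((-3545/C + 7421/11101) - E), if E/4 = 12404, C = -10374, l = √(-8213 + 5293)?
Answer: 5713750240285/115161774 + 2*I*√730 ≈ 49615.0 + 54.037*I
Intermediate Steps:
l = 2*I*√730 (l = √(-2920) = 2*I*√730 ≈ 54.037*I)
E = 49616 (E = 4*12404 = 49616)
l - ((-3545/C + 7421/11101) - E) = 2*I*√730 - ((-3545/(-10374) + 7421/11101) - 1*49616) = 2*I*√730 - ((-3545*(-1/10374) + 7421*(1/11101)) - 49616) = 2*I*√730 - ((3545/10374 + 7421/11101) - 49616) = 2*I*√730 - (116338499/115161774 - 49616) = 2*I*√730 - 1*(-5713750240285/115161774) = 2*I*√730 + 5713750240285/115161774 = 5713750240285/115161774 + 2*I*√730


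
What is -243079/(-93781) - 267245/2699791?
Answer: 631199993144/253189099771 ≈ 2.4930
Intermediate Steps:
-243079/(-93781) - 267245/2699791 = -243079*(-1/93781) - 267245*1/2699791 = 243079/93781 - 267245/2699791 = 631199993144/253189099771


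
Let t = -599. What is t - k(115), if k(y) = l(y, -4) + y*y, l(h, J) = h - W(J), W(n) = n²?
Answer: -13923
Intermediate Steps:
l(h, J) = h - J²
k(y) = -16 + y + y² (k(y) = (y - 1*(-4)²) + y*y = (y - 1*16) + y² = (y - 16) + y² = (-16 + y) + y² = -16 + y + y²)
t - k(115) = -599 - (-16 + 115 + 115²) = -599 - (-16 + 115 + 13225) = -599 - 1*13324 = -599 - 13324 = -13923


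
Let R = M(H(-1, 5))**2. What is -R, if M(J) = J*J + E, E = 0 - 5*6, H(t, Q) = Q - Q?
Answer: -900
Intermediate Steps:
H(t, Q) = 0
E = -30 (E = 0 - 30 = -30)
M(J) = -30 + J**2 (M(J) = J*J - 30 = J**2 - 30 = -30 + J**2)
R = 900 (R = (-30 + 0**2)**2 = (-30 + 0)**2 = (-30)**2 = 900)
-R = -1*900 = -900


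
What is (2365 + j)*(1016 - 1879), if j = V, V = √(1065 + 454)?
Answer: -2040995 - 6041*√31 ≈ -2.0746e+6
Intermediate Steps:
V = 7*√31 (V = √1519 = 7*√31 ≈ 38.974)
j = 7*√31 ≈ 38.974
(2365 + j)*(1016 - 1879) = (2365 + 7*√31)*(1016 - 1879) = (2365 + 7*√31)*(-863) = -2040995 - 6041*√31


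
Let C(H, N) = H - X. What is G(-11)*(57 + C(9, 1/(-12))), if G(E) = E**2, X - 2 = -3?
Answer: 8107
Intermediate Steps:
X = -1 (X = 2 - 3 = -1)
C(H, N) = 1 + H (C(H, N) = H - 1*(-1) = H + 1 = 1 + H)
G(-11)*(57 + C(9, 1/(-12))) = (-11)**2*(57 + (1 + 9)) = 121*(57 + 10) = 121*67 = 8107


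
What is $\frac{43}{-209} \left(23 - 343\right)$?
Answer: $\frac{13760}{209} \approx 65.837$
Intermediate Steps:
$\frac{43}{-209} \left(23 - 343\right) = 43 \left(- \frac{1}{209}\right) \left(-320\right) = \left(- \frac{43}{209}\right) \left(-320\right) = \frac{13760}{209}$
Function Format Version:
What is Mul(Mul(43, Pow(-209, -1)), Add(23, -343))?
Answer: Rational(13760, 209) ≈ 65.837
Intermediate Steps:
Mul(Mul(43, Pow(-209, -1)), Add(23, -343)) = Mul(Mul(43, Rational(-1, 209)), -320) = Mul(Rational(-43, 209), -320) = Rational(13760, 209)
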